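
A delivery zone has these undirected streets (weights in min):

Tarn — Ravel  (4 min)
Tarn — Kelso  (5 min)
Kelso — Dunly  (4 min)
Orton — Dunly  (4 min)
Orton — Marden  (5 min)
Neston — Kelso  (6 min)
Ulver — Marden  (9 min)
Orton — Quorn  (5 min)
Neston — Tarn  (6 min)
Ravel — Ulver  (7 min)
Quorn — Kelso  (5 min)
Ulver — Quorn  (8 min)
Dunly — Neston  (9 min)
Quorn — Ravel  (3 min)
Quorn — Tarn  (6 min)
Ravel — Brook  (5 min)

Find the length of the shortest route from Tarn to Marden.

16 min

Settle nodes by increasing distance from Tarn:
Tarn: 0
Ravel: 4  (via Tarn)
Kelso: 5  (via Tarn)
Quorn: 6  (via Tarn)
Neston: 6  (via Tarn)
Brook: 9  (via Ravel)
Dunly: 9  (via Kelso)
Orton: 11  (via Quorn)
Ulver: 11  (via Ravel)
Marden: 16  (via Orton)
Shortest route: Tarn → Quorn → Orton → Marden = 16 min.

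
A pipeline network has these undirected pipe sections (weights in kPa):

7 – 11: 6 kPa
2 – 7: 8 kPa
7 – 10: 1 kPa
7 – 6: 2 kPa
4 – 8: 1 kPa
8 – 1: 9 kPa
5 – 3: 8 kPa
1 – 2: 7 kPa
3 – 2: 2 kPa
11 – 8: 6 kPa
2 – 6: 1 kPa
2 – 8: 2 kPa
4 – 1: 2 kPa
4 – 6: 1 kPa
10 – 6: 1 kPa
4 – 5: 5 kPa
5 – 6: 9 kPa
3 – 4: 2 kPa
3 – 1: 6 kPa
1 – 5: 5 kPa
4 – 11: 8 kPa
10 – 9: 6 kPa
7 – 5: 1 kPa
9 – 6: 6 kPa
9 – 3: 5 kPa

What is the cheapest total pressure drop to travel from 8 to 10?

Running Dijkstra from 8:
8: 0
4: 1  (via 8)
2: 2  (via 8)
6: 2  (via 4)
1: 3  (via 4)
3: 3  (via 4)
10: 3  (via 6)
Shortest route: 8 → 4 → 6 → 10 = 3 kPa.

3 kPa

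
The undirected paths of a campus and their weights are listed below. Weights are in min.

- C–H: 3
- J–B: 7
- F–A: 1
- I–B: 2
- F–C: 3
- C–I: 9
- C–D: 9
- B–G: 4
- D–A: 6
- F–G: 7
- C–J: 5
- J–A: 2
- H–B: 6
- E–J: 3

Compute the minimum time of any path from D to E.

11 min

Settle nodes by increasing distance from D:
D: 0
A: 6  (via D)
F: 7  (via A)
J: 8  (via A)
C: 9  (via D)
E: 11  (via J)
Shortest route: D → A → J → E = 11 min.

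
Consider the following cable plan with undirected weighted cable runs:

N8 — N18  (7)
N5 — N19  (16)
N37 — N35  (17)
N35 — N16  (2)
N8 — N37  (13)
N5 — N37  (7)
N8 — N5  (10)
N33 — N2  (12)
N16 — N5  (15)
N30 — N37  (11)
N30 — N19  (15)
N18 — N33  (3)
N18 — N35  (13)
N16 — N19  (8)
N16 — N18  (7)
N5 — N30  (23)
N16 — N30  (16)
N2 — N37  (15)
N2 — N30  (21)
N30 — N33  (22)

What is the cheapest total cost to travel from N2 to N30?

Settle nodes by increasing distance from N2:
N2: 0
N33: 12  (via N2)
N37: 15  (via N2)
N18: 15  (via N33)
N30: 21  (via N2)
Shortest route: N2–N30 = 21.

21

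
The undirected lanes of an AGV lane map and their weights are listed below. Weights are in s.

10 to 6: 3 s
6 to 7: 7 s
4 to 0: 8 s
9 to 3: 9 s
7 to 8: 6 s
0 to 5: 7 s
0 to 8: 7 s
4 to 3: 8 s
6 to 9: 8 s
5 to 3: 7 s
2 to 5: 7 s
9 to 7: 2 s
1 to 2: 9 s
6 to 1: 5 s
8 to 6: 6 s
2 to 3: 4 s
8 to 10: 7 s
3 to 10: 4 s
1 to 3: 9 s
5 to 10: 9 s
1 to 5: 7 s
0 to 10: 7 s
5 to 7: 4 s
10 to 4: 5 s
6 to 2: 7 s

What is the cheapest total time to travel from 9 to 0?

Compare a few routes:
9 → 7 → 5 → 0: 2+4+7 = 13
9 → 7 → 8 → 0: 2+6+7 = 15
Cheapest is 9 → 7 → 5 → 0 at 13 s.

13 s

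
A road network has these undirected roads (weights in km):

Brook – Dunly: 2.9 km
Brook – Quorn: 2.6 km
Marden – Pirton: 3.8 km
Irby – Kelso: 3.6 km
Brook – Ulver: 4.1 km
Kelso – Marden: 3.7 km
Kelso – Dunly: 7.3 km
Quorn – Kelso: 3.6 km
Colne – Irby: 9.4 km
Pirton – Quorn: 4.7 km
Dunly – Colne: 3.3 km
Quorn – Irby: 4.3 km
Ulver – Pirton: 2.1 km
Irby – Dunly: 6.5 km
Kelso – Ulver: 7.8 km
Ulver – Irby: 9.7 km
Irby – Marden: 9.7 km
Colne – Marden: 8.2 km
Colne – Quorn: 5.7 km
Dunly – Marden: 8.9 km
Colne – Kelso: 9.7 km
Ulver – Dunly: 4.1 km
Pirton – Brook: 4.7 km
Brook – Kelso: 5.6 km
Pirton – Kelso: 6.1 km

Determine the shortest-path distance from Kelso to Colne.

Compare a few routes:
Kelso–Quorn–Colne: 3.6+5.7 = 9.3
Kelso–Dunly–Colne: 7.3+3.3 = 10.6
Kelso–Colne: 9.7 = 9.7
The minimum is 9.3 km via Kelso–Quorn–Colne.

9.3 km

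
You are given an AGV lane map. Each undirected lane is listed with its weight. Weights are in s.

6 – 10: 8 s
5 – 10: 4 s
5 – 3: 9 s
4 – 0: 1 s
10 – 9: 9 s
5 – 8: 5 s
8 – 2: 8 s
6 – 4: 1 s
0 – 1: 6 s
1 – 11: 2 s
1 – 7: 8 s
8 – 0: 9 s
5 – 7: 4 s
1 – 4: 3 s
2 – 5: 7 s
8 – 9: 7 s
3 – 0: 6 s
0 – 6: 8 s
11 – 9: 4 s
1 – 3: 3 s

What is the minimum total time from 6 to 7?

Shortest distances from 6:
6: 0
4: 1  (via 6)
0: 2  (via 4)
1: 4  (via 4)
11: 6  (via 1)
3: 7  (via 1)
10: 8  (via 6)
9: 10  (via 11)
8: 11  (via 0)
5: 12  (via 10)
7: 12  (via 1)
Shortest route: 6 → 4 → 1 → 7 = 12 s.

12 s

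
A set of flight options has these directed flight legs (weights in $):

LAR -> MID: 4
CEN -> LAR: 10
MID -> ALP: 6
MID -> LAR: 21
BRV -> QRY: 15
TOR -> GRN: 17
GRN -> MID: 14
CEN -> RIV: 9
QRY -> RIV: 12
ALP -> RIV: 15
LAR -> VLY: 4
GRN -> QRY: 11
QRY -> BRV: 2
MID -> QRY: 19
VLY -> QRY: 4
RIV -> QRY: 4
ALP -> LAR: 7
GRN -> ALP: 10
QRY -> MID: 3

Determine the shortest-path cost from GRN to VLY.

Running Dijkstra from GRN:
GRN: 0
ALP: 10  (via GRN)
QRY: 11  (via GRN)
BRV: 13  (via QRY)
MID: 14  (via GRN)
LAR: 17  (via ALP)
VLY: 21  (via LAR)
Shortest route: GRN–ALP–LAR–VLY = $21.

$21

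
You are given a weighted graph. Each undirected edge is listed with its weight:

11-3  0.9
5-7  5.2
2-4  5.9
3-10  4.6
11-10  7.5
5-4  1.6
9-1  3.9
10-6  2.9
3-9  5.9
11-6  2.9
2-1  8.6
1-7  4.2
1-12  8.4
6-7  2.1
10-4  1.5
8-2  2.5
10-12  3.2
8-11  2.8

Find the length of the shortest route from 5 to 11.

Settle nodes by increasing distance from 5:
5: 0
4: 1.6  (via 5)
10: 3.1  (via 4)
7: 5.2  (via 5)
6: 6  (via 10)
12: 6.3  (via 10)
2: 7.5  (via 4)
3: 7.7  (via 10)
11: 8.6  (via 3)
Shortest route: 5 → 4 → 10 → 3 → 11 = 8.6.

8.6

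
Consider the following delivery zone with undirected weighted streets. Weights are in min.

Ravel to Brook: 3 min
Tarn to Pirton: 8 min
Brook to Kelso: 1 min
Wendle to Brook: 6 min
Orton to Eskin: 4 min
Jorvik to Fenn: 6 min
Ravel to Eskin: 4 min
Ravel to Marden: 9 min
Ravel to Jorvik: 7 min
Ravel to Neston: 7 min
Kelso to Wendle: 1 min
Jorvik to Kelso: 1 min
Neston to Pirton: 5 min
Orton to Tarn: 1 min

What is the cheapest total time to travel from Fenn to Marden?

Candidate routes:
Fenn - Jorvik - Ravel - Marden: 6+7+9 = 22
Fenn - Jorvik - Kelso - Brook - Ravel - Marden: 6+1+1+3+9 = 20
Cheapest is Fenn - Jorvik - Kelso - Brook - Ravel - Marden at 20 min.

20 min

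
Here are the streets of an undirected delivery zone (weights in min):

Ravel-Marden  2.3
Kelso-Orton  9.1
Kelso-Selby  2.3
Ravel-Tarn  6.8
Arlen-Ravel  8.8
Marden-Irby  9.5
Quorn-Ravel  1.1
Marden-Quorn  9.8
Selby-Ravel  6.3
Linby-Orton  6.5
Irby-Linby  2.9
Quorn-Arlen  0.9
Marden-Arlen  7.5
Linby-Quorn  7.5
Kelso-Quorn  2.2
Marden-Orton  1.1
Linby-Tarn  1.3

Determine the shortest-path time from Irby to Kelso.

Shortest distances from Irby:
Irby: 0
Linby: 2.9  (via Irby)
Tarn: 4.2  (via Linby)
Orton: 9.4  (via Linby)
Marden: 9.5  (via Irby)
Quorn: 10.4  (via Linby)
Ravel: 11  (via Tarn)
Arlen: 11.3  (via Quorn)
Kelso: 12.6  (via Quorn)
Shortest route: Irby → Linby → Quorn → Kelso = 12.6 min.

12.6 min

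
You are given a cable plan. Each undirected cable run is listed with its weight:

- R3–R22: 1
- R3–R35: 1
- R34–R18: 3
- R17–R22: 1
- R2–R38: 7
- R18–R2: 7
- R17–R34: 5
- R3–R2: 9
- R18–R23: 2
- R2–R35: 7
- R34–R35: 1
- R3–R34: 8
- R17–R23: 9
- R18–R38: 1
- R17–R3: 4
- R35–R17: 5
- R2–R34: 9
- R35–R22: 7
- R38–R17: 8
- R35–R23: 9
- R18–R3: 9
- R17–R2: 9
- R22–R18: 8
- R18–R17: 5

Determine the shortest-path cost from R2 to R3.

8

Candidate routes:
R2 → R3: 9 = 9
R2 → R35 → R3: 7+1 = 8
The minimum is 8 via R2 → R35 → R3.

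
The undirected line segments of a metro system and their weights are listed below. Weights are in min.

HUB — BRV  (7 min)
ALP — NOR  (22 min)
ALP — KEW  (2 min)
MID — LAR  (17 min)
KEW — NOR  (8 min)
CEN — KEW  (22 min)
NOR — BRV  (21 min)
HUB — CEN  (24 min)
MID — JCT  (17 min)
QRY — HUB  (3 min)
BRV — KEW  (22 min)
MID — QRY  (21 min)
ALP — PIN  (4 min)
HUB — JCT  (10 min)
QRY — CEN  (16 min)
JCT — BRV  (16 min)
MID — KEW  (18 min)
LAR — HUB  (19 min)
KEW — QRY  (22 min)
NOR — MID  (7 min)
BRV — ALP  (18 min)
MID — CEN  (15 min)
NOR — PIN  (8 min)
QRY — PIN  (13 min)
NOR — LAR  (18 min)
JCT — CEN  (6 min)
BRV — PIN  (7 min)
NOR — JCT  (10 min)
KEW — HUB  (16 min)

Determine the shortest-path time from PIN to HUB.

Enumerating some paths:
PIN–BRV–HUB: 7+7 = 14
PIN–NOR–JCT–HUB: 8+10+10 = 28
PIN–QRY–HUB: 13+3 = 16
PIN–ALP–KEW–HUB: 4+2+16 = 22
The minimum is 14 min via PIN–BRV–HUB.

14 min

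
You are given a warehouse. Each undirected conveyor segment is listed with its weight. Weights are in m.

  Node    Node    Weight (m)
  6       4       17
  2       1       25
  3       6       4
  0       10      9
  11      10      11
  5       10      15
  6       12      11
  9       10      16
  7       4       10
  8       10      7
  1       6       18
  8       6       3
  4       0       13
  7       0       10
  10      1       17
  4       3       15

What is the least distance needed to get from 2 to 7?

61 m

Running Dijkstra from 2:
2: 0
1: 25  (via 2)
10: 42  (via 1)
6: 43  (via 1)
8: 46  (via 6)
3: 47  (via 6)
0: 51  (via 10)
11: 53  (via 10)
12: 54  (via 6)
5: 57  (via 10)
9: 58  (via 10)
4: 60  (via 6)
7: 61  (via 0)
Shortest route: 2–1–10–0–7 = 61 m.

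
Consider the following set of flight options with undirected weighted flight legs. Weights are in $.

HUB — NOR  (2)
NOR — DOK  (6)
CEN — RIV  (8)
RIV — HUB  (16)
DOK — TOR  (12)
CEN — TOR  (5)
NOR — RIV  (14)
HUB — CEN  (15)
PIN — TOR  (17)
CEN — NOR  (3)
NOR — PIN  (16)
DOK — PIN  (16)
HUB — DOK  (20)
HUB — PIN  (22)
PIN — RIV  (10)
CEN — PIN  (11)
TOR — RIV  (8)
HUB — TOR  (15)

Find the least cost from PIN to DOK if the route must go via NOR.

$20

Shortest PIN→NOR: PIN–CEN–NOR = 14
Best NOR to DOK: NOR–DOK costing 6
Total via NOR: 14 + 6 = $20.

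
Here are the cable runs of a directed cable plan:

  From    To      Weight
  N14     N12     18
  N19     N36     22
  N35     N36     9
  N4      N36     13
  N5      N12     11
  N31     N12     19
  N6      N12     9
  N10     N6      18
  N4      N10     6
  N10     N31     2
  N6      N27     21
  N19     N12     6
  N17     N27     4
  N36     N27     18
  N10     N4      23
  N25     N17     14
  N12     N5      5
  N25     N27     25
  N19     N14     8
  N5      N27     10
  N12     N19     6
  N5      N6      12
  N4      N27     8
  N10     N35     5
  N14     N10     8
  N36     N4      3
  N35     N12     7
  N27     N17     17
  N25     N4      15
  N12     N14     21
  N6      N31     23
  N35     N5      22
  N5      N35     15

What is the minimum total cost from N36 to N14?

35

Candidate routes:
N36–N4–N10–N35–N12–N14: 3+6+5+7+21 = 42
N36–N4–N10–N31–N12–N19–N14: 3+6+2+19+6+8 = 44
N36–N4–N10–N35–N12–N19–N14: 3+6+5+7+6+8 = 35
Cheapest is N36–N4–N10–N35–N12–N19–N14 at 35.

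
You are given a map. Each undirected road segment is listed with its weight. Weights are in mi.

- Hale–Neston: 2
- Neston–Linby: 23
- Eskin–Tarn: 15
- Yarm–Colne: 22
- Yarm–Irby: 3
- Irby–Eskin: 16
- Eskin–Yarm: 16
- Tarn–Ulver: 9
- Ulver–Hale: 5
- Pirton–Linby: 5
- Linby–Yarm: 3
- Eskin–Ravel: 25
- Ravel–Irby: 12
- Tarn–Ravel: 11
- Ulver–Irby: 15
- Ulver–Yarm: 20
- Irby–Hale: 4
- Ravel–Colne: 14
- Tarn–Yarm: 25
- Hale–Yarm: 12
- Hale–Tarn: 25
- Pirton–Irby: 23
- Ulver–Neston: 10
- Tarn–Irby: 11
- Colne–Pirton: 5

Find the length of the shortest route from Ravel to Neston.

18 mi

Candidate routes:
Ravel–Irby–Hale–Neston: 12+4+2 = 18
Ravel–Tarn–Ulver–Hale–Neston: 11+9+5+2 = 27
The minimum is 18 mi via Ravel–Irby–Hale–Neston.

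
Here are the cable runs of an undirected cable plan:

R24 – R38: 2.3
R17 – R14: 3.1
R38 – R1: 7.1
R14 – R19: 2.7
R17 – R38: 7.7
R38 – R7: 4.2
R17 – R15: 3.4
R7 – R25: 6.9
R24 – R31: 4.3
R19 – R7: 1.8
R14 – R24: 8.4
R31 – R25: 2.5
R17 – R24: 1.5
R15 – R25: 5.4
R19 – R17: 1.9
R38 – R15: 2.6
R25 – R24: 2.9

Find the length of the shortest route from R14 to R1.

14

Compare a few routes:
R14 - R17 - R15 - R38 - R1: 3.1+3.4+2.6+7.1 = 16.2
R14 - R19 - R7 - R38 - R1: 2.7+1.8+4.2+7.1 = 15.8
R14 - R17 - R24 - R38 - R1: 3.1+1.5+2.3+7.1 = 14
R14 - R19 - R17 - R24 - R38 - R1: 2.7+1.9+1.5+2.3+7.1 = 15.5
Cheapest is R14 - R17 - R24 - R38 - R1 at 14.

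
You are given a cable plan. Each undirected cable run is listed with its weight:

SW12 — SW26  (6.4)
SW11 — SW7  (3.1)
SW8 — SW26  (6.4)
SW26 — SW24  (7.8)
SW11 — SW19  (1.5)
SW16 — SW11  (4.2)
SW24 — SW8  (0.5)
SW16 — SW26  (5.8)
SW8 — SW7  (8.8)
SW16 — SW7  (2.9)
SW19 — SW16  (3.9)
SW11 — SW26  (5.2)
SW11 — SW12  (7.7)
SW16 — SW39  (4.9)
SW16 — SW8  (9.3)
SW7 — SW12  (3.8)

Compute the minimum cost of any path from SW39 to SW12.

11.6

Running Dijkstra from SW39:
SW39: 0
SW16: 4.9  (via SW39)
SW7: 7.8  (via SW16)
SW19: 8.8  (via SW16)
SW11: 9.1  (via SW16)
SW26: 10.7  (via SW16)
SW12: 11.6  (via SW7)
Shortest route: SW39 → SW16 → SW7 → SW12 = 11.6.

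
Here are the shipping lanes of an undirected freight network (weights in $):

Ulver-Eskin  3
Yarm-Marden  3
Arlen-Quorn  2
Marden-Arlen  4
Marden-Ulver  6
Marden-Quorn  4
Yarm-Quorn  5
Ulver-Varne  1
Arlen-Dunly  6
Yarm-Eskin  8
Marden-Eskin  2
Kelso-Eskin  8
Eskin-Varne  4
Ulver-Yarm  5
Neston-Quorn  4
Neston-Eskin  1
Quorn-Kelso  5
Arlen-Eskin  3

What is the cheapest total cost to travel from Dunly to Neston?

$10

Running Dijkstra from Dunly:
Dunly: 0
Arlen: 6  (via Dunly)
Quorn: 8  (via Arlen)
Eskin: 9  (via Arlen)
Neston: 10  (via Eskin)
Shortest route: Dunly → Arlen → Eskin → Neston = $10.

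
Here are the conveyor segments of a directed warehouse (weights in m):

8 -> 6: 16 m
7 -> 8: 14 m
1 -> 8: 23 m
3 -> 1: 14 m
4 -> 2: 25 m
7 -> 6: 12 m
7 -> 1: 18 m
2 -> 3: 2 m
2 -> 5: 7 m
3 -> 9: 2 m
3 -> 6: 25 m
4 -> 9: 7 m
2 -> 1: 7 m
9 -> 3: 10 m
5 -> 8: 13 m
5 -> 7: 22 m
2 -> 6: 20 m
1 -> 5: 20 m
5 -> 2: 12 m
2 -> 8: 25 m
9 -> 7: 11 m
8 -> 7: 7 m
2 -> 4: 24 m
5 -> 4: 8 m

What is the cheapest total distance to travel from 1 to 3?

34 m

Running Dijkstra from 1:
1: 0
5: 20  (via 1)
8: 23  (via 1)
4: 28  (via 5)
7: 30  (via 8)
2: 32  (via 5)
3: 34  (via 2)
Shortest route: 1–5–2–3 = 34 m.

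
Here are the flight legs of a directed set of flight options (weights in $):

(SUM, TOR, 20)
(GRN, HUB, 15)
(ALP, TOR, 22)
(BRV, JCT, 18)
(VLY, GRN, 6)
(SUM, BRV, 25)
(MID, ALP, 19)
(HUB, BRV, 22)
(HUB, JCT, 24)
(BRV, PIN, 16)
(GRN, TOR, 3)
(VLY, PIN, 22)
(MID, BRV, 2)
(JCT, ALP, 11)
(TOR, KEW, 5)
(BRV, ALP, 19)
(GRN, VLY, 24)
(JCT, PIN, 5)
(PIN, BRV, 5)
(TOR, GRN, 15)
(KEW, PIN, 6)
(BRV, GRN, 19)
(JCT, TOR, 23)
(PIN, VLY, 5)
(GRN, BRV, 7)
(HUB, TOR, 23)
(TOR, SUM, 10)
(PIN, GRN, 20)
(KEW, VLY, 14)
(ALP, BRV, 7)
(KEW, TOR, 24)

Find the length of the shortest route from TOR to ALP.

$35

Enumerating some paths:
TOR → GRN → BRV → ALP: 15+7+19 = 41
TOR → KEW → PIN → BRV → ALP: 5+6+5+19 = 35
TOR → KEW → PIN → BRV → JCT → ALP: 5+6+5+18+11 = 45
Cheapest is TOR → KEW → PIN → BRV → ALP at $35.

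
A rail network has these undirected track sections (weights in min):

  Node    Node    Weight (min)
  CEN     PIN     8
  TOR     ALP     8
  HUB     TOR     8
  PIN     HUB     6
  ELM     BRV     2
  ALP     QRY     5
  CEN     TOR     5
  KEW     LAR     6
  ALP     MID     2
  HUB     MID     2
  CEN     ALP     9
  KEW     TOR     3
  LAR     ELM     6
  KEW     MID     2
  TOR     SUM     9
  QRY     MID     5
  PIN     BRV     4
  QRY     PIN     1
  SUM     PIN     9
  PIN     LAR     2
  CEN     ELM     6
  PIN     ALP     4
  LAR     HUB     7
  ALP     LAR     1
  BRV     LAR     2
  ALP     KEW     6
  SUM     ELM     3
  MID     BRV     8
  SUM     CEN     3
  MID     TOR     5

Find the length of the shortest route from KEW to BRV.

Running Dijkstra from KEW:
KEW: 0
MID: 2  (via KEW)
TOR: 3  (via KEW)
HUB: 4  (via MID)
ALP: 4  (via MID)
LAR: 5  (via ALP)
BRV: 7  (via LAR)
Shortest route: KEW → MID → ALP → LAR → BRV = 7 min.

7 min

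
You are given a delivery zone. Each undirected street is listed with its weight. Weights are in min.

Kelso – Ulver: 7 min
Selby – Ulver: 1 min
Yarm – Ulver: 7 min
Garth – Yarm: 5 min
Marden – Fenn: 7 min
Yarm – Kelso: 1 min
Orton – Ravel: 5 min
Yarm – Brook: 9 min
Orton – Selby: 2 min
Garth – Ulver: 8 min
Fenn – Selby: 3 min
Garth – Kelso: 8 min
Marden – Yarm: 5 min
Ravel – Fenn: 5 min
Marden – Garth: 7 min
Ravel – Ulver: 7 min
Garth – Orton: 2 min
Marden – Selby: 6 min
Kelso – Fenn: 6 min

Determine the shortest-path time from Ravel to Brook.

Candidate routes:
Ravel–Orton–Garth–Yarm–Brook: 5+2+5+9 = 21
Ravel–Ulver–Yarm–Brook: 7+7+9 = 23
Cheapest is Ravel–Orton–Garth–Yarm–Brook at 21 min.

21 min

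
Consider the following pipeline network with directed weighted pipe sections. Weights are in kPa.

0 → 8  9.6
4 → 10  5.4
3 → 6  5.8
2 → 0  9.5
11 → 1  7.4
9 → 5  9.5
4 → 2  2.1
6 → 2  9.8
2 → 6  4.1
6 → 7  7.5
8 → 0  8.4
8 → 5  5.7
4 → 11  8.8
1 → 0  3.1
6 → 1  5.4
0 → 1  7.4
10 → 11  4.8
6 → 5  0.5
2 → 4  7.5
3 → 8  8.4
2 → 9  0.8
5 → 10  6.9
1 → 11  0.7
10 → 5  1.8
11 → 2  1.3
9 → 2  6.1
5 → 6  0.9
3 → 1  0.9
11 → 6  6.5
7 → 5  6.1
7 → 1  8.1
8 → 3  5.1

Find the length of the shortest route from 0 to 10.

Running Dijkstra from 0:
0: 0
1: 7.4  (via 0)
11: 8.1  (via 1)
2: 9.4  (via 11)
8: 9.6  (via 0)
9: 10.2  (via 2)
6: 13.5  (via 2)
5: 14  (via 6)
3: 14.7  (via 8)
4: 16.9  (via 2)
10: 20.9  (via 5)
Shortest route: 0–1–11–2–6–5–10 = 20.9 kPa.

20.9 kPa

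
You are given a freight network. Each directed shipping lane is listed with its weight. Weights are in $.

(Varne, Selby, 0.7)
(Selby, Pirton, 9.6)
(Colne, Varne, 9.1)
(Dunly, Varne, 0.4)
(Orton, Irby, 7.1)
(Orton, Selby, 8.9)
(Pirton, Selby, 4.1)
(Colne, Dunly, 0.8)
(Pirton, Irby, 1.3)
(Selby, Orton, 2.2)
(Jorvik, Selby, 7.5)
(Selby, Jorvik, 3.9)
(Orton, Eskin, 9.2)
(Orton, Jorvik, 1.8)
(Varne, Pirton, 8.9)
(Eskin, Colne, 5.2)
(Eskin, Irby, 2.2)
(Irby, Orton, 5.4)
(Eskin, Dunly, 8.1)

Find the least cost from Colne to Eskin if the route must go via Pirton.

Best Colne to Pirton: Colne–Dunly–Varne–Pirton costing 10.1
Best Pirton to Eskin: Pirton–Selby–Orton–Eskin costing 15.5
Total via Pirton: 10.1 + 15.5 = $25.6.

$25.6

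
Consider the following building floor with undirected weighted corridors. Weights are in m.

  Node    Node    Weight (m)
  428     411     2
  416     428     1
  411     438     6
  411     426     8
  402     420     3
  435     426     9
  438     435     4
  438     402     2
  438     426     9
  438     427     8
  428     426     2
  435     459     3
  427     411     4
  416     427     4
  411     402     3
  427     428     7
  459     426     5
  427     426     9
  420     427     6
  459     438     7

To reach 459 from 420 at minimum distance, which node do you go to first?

402

Enumerating some paths:
420 - 402 - 438 - 459: 3+2+7 = 12
420 - 427 - 416 - 428 - 426 - 459: 6+4+1+2+5 = 18
420 - 402 - 411 - 428 - 426 - 459: 3+3+2+2+5 = 15
420 - 427 - 411 - 428 - 426 - 459: 6+4+2+2+5 = 19
The minimum is 12 m via 420 - 402 - 438 - 459.
So from 420 the first move is to 402.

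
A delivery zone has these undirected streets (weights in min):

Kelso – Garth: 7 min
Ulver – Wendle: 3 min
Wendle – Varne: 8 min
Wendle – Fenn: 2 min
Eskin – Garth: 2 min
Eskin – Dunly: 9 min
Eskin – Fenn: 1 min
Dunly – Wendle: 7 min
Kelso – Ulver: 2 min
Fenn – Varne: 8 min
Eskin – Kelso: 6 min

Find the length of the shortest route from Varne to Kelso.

13 min

Enumerating some paths:
Varne–Fenn–Wendle–Ulver–Kelso: 8+2+3+2 = 15
Varne–Wendle–Fenn–Eskin–Kelso: 8+2+1+6 = 17
Varne–Wendle–Ulver–Kelso: 8+3+2 = 13
Varne–Fenn–Eskin–Kelso: 8+1+6 = 15
The minimum is 13 min via Varne–Wendle–Ulver–Kelso.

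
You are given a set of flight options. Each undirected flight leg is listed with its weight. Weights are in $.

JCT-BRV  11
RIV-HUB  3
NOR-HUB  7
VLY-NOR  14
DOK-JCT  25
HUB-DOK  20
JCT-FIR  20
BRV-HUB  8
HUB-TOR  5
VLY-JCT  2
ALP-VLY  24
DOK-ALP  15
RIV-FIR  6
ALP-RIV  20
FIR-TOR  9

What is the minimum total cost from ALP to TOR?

Candidate routes:
ALP–VLY–JCT–BRV–HUB–TOR: 24+2+11+8+5 = 50
ALP–RIV–HUB–TOR: 20+3+5 = 28
ALP–DOK–HUB–TOR: 15+20+5 = 40
ALP–RIV–FIR–TOR: 20+6+9 = 35
The minimum is $28 via ALP–RIV–HUB–TOR.

$28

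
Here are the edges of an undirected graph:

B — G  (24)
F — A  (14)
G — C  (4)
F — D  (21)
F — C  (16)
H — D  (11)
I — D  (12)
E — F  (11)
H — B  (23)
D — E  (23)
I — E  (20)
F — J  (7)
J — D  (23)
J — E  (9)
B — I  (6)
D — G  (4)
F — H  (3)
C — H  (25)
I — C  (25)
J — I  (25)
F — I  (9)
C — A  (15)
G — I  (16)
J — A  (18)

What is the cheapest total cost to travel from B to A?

Compare a few routes:
B–I–F–J–A: 6+9+7+18 = 40
B–I–F–A: 6+9+14 = 29
B–H–F–A: 23+3+14 = 40
Cheapest is B–I–F–A at 29.

29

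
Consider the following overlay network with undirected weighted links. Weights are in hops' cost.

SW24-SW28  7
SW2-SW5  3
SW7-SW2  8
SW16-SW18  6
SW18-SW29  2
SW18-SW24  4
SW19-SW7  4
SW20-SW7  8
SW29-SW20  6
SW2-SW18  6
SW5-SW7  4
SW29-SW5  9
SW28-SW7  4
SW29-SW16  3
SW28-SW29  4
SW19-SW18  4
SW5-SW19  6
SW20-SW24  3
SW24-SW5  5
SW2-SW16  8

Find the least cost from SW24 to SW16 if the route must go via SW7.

Shortest SW24→SW7: SW24–SW5–SW7 = 9
Shortest SW7→SW16: SW7–SW28–SW29–SW16 = 11
Total via SW7: 9 + 11 = 20 hops' cost.

20 hops' cost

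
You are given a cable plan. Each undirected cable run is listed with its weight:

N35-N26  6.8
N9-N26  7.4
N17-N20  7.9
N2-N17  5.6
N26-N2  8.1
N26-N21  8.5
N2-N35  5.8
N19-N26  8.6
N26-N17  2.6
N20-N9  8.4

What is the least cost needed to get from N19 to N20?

Running Dijkstra from N19:
N19: 0
N26: 8.6  (via N19)
N17: 11.2  (via N26)
N35: 15.4  (via N26)
N9: 16  (via N26)
N2: 16.7  (via N26)
N21: 17.1  (via N26)
N20: 19.1  (via N17)
Shortest route: N19–N26–N17–N20 = 19.1.

19.1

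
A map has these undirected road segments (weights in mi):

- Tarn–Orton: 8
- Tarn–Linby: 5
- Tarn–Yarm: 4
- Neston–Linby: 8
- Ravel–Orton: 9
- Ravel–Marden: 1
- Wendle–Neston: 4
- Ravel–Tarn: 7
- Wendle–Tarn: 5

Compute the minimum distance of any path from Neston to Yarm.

13 mi

Settle nodes by increasing distance from Neston:
Neston: 0
Wendle: 4  (via Neston)
Linby: 8  (via Neston)
Tarn: 9  (via Wendle)
Yarm: 13  (via Tarn)
Shortest route: Neston–Wendle–Tarn–Yarm = 13 mi.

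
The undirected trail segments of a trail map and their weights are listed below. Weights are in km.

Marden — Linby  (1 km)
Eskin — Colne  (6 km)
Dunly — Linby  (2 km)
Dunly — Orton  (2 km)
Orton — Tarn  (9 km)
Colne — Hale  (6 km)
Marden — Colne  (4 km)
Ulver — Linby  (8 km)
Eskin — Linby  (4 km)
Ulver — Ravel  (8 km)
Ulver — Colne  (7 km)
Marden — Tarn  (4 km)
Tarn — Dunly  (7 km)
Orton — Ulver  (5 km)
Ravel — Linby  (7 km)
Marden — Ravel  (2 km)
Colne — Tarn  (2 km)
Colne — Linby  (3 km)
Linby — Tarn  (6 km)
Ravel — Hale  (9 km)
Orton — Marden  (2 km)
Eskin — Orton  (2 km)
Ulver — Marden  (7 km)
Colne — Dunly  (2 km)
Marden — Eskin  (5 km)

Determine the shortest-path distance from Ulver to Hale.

13 km

Running Dijkstra from Ulver:
Ulver: 0
Orton: 5  (via Ulver)
Colne: 7  (via Ulver)
Dunly: 7  (via Orton)
Marden: 7  (via Ulver)
Eskin: 7  (via Orton)
Ravel: 8  (via Ulver)
Linby: 8  (via Ulver)
Tarn: 9  (via Colne)
Hale: 13  (via Colne)
Shortest route: Ulver–Colne–Hale = 13 km.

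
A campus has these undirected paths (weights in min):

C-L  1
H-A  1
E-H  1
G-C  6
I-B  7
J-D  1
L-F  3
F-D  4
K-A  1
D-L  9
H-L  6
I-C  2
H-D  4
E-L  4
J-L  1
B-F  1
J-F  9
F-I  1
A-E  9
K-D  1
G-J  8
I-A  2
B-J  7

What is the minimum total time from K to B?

Enumerating some paths:
K → D → J → L → C → I → F → B: 1+1+1+1+2+1+1 = 8
K → D → J → L → F → B: 1+1+1+3+1 = 7
K → D → F → B: 1+4+1 = 6
K → A → I → F → B: 1+2+1+1 = 5
Cheapest is K → A → I → F → B at 5 min.

5 min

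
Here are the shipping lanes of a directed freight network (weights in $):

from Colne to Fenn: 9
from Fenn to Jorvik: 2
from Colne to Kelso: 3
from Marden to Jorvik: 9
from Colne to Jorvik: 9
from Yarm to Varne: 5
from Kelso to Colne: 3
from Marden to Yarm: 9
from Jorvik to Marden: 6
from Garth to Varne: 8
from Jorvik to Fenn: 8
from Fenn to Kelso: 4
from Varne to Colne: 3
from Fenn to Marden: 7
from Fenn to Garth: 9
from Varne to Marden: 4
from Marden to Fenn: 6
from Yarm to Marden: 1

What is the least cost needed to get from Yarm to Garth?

$16

Running Dijkstra from Yarm:
Yarm: 0
Marden: 1  (via Yarm)
Varne: 5  (via Yarm)
Fenn: 7  (via Marden)
Colne: 8  (via Varne)
Jorvik: 9  (via Fenn)
Kelso: 11  (via Fenn)
Garth: 16  (via Fenn)
Shortest route: Yarm → Marden → Fenn → Garth = $16.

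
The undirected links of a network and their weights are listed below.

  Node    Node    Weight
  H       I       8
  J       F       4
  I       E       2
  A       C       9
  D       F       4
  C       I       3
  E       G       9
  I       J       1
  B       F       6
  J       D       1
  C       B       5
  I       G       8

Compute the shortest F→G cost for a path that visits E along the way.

16

Best F to E: F → J → I → E costing 7
Shortest E→G: E → G = 9
Total via E: 7 + 9 = 16.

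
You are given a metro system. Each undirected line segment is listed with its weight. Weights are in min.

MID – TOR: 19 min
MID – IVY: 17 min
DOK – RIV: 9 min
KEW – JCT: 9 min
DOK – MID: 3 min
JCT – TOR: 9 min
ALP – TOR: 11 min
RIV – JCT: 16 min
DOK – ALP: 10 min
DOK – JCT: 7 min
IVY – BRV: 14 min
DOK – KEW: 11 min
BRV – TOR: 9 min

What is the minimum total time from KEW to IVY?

Enumerating some paths:
KEW - DOK - MID - IVY: 11+3+17 = 31
KEW - JCT - DOK - MID - IVY: 9+7+3+17 = 36
Cheapest is KEW - DOK - MID - IVY at 31 min.

31 min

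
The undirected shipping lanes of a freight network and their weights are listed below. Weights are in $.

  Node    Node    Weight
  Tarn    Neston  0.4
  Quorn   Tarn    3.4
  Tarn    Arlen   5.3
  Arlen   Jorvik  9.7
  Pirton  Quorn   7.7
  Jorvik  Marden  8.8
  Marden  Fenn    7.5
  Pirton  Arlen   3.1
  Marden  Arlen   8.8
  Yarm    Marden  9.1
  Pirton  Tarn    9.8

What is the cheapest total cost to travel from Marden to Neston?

$14.5

Settle nodes by increasing distance from Marden:
Marden: 0
Fenn: 7.5  (via Marden)
Arlen: 8.8  (via Marden)
Jorvik: 8.8  (via Marden)
Yarm: 9.1  (via Marden)
Pirton: 11.9  (via Arlen)
Tarn: 14.1  (via Arlen)
Neston: 14.5  (via Tarn)
Shortest route: Marden–Arlen–Tarn–Neston = $14.5.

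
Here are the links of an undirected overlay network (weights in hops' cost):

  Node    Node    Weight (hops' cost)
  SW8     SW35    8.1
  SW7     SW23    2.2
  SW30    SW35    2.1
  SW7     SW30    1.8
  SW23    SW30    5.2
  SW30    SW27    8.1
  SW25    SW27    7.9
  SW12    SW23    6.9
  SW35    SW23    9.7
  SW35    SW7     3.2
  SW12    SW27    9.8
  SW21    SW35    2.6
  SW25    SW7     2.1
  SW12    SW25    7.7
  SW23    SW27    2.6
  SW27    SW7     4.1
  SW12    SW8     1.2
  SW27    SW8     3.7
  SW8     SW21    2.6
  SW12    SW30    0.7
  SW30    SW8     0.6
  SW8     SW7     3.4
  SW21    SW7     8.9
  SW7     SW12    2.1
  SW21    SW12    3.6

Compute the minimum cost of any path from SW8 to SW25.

Running Dijkstra from SW8:
SW8: 0
SW30: 0.6  (via SW8)
SW12: 1.2  (via SW8)
SW7: 2.4  (via SW30)
SW21: 2.6  (via SW8)
SW35: 2.7  (via SW30)
SW27: 3.7  (via SW8)
SW25: 4.5  (via SW7)
Shortest route: SW8–SW30–SW7–SW25 = 4.5 hops' cost.

4.5 hops' cost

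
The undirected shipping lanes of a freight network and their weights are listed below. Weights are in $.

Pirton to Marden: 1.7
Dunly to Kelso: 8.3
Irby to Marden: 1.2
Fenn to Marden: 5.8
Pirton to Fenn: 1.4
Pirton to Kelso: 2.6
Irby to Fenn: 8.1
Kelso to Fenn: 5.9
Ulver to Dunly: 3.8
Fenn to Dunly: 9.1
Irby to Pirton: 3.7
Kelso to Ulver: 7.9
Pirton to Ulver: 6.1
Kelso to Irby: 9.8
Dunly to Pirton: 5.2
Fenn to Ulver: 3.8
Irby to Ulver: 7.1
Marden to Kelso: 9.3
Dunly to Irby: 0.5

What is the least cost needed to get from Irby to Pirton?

Compare a few routes:
Irby → Marden → Pirton: 1.2+1.7 = 2.9
Irby → Pirton: 3.7 = 3.7
Cheapest is Irby → Marden → Pirton at $2.9.

$2.9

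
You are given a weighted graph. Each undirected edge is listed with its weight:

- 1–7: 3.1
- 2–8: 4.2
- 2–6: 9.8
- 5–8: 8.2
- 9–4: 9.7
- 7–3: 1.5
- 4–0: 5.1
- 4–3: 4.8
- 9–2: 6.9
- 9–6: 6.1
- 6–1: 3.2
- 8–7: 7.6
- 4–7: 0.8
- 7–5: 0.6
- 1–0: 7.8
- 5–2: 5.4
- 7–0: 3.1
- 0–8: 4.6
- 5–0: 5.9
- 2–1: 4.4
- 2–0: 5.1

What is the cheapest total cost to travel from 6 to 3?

Candidate routes:
6 → 1 → 7 → 3: 3.2+3.1+1.5 = 7.8
6 → 1 → 7 → 4 → 3: 3.2+3.1+0.8+4.8 = 11.9
The minimum is 7.8 via 6 → 1 → 7 → 3.

7.8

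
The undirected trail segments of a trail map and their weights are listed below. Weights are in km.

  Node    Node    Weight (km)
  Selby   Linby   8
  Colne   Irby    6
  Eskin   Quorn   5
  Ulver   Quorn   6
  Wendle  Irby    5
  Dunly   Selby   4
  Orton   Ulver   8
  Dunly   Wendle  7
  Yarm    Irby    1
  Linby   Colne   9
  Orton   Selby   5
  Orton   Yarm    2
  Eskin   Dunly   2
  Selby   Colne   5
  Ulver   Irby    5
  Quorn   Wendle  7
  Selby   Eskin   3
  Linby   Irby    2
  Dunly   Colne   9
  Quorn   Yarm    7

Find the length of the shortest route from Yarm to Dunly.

11 km

Compare a few routes:
Yarm - Orton - Selby - Dunly: 2+5+4 = 11
Yarm - Orton - Selby - Eskin - Dunly: 2+5+3+2 = 12
Cheapest is Yarm - Orton - Selby - Dunly at 11 km.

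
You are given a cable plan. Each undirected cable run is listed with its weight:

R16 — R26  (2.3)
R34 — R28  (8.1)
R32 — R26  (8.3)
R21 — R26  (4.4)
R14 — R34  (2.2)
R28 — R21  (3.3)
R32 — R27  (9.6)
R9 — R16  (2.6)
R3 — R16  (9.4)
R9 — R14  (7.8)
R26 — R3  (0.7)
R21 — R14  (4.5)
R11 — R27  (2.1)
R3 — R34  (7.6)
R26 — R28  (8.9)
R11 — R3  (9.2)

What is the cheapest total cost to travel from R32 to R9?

13.2

Running Dijkstra from R32:
R32: 0
R26: 8.3  (via R32)
R3: 9  (via R26)
R27: 9.6  (via R32)
R16: 10.6  (via R26)
R11: 11.7  (via R27)
R21: 12.7  (via R26)
R9: 13.2  (via R16)
Shortest route: R32 → R26 → R16 → R9 = 13.2.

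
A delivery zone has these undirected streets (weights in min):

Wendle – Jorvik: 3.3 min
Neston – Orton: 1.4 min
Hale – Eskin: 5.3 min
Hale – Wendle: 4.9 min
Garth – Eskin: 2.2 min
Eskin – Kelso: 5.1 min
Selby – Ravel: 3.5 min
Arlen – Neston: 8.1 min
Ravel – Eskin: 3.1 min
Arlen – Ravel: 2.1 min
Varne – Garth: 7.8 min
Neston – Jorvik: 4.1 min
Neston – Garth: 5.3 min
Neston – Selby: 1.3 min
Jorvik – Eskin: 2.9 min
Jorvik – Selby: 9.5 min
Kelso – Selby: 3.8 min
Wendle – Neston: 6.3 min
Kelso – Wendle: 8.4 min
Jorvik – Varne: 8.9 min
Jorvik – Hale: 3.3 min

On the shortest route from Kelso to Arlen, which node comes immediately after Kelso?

Selby

Compare a few routes:
Kelso - Selby - Ravel - Arlen: 3.8+3.5+2.1 = 9.4
Kelso - Eskin - Ravel - Arlen: 5.1+3.1+2.1 = 10.3
The minimum is 9.4 min via Kelso - Selby - Ravel - Arlen.
So from Kelso the first move is to Selby.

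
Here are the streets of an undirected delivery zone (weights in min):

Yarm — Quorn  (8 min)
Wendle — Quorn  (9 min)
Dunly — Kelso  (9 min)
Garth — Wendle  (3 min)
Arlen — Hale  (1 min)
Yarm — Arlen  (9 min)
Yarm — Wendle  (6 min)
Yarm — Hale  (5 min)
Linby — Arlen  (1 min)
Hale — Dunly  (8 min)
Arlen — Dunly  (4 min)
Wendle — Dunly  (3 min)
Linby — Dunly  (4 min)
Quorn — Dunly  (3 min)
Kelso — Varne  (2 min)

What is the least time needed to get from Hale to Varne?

16 min

Enumerating some paths:
Hale–Arlen–Dunly–Kelso–Varne: 1+4+9+2 = 16
Hale–Arlen–Linby–Dunly–Kelso–Varne: 1+1+4+9+2 = 17
Hale–Dunly–Kelso–Varne: 8+9+2 = 19
The minimum is 16 min via Hale–Arlen–Dunly–Kelso–Varne.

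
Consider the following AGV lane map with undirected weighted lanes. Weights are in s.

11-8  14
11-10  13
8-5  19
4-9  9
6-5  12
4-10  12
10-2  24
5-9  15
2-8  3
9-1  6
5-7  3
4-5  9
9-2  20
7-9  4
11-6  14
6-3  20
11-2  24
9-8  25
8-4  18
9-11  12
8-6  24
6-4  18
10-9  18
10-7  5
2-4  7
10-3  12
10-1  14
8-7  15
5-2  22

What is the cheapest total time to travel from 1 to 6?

Shortest distances from 1:
1: 0
9: 6  (via 1)
7: 10  (via 9)
5: 13  (via 7)
10: 14  (via 1)
4: 15  (via 9)
11: 18  (via 9)
2: 22  (via 4)
6: 25  (via 5)
Shortest route: 1–9–7–5–6 = 25 s.

25 s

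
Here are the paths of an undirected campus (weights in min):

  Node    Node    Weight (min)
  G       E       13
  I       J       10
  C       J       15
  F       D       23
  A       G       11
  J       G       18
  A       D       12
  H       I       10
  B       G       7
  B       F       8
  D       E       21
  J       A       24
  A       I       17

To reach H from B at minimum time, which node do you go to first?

Candidate routes:
B - G - A - J - I - H: 7+11+24+10+10 = 62
B - G - A - I - H: 7+11+17+10 = 45
The minimum is 45 min via B - G - A - I - H.
So from B the first move is to G.

G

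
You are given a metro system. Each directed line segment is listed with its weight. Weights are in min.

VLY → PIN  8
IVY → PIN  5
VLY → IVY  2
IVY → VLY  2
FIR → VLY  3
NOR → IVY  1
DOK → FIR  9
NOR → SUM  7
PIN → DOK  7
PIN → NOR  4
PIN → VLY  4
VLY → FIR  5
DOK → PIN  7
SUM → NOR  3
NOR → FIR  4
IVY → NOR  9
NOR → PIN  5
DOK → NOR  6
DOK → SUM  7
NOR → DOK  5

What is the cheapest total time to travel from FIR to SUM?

Compare a few routes:
FIR - VLY - IVY - NOR - SUM: 3+2+9+7 = 21
FIR - VLY - PIN - NOR - SUM: 3+8+4+7 = 22
FIR - VLY - PIN - DOK - SUM: 3+8+7+7 = 25
FIR - VLY - IVY - PIN - DOK - SUM: 3+2+5+7+7 = 24
The minimum is 21 min via FIR - VLY - IVY - NOR - SUM.

21 min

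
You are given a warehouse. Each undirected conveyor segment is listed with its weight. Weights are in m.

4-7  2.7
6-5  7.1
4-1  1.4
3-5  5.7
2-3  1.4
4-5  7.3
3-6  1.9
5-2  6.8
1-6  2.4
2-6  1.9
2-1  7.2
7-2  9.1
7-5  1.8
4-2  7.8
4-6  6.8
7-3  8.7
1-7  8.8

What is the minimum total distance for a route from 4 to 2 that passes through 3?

Best 4 to 3: 4–1–6–3 costing 5.7
Shortest 3→2: 3–2 = 1.4
Total via 3: 5.7 + 1.4 = 7.1 m.

7.1 m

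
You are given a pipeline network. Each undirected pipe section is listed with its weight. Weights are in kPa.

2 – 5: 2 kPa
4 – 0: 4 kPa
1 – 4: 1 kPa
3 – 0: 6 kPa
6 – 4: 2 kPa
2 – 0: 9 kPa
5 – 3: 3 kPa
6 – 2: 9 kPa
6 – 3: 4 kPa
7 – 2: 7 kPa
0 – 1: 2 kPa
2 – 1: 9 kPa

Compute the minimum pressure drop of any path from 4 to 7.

17 kPa

Candidate routes:
4 → 1 → 2 → 7: 1+9+7 = 17
4 → 6 → 2 → 7: 2+9+7 = 18
Cheapest is 4 → 1 → 2 → 7 at 17 kPa.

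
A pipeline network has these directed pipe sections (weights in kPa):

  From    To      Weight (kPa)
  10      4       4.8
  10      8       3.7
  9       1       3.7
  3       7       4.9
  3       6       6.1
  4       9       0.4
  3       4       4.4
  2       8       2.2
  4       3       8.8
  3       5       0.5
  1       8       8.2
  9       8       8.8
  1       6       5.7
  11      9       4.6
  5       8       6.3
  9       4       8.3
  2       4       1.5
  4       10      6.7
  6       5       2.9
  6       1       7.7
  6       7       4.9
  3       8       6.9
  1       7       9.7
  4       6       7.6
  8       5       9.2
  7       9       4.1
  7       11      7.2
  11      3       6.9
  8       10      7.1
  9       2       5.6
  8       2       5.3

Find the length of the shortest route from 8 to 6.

Shortest distances from 8:
8: 0
2: 5.3  (via 8)
4: 6.8  (via 2)
10: 7.1  (via 8)
9: 7.2  (via 4)
5: 9.2  (via 8)
1: 10.9  (via 9)
6: 14.4  (via 4)
Shortest route: 8–2–4–6 = 14.4 kPa.

14.4 kPa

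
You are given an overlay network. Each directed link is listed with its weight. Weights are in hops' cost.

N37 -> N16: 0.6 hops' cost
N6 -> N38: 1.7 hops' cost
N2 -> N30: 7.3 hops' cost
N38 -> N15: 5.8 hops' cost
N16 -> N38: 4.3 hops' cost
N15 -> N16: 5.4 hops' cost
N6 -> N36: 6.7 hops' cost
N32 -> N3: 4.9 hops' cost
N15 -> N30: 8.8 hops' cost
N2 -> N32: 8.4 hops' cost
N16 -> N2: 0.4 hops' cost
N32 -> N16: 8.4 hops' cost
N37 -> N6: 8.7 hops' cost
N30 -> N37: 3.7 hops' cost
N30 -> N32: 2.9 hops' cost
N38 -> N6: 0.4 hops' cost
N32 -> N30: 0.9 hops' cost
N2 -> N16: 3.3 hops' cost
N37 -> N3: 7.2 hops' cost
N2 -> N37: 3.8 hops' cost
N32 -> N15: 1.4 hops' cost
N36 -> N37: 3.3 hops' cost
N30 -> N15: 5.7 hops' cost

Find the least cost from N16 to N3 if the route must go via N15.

26.7 hops' cost

Shortest N16→N15: N16–N38–N15 = 10.1
Best N15 to N3: N15–N30–N32–N3 costing 16.6
Total via N15: 10.1 + 16.6 = 26.7 hops' cost.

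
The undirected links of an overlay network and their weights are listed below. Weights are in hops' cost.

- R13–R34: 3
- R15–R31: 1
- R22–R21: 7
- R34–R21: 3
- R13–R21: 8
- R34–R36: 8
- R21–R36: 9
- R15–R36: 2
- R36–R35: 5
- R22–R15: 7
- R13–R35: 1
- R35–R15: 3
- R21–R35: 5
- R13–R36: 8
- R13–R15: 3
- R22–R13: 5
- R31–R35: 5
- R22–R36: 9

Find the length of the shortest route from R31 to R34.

7 hops' cost

Candidate routes:
R31 - R15 - R35 - R13 - R34: 1+3+1+3 = 8
R31 - R35 - R13 - R34: 5+1+3 = 9
R31 - R15 - R13 - R34: 1+3+3 = 7
The minimum is 7 hops' cost via R31 - R15 - R13 - R34.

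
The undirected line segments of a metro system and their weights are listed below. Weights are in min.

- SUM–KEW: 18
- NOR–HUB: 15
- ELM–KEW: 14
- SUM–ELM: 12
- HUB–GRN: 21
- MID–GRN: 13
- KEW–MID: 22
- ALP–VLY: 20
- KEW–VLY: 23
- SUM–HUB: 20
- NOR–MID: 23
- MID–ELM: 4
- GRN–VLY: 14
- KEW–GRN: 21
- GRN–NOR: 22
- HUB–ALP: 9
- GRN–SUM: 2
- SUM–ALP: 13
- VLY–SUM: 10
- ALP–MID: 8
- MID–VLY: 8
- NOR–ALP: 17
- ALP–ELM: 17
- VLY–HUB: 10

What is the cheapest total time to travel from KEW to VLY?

23 min

Settle nodes by increasing distance from KEW:
KEW: 0
ELM: 14  (via KEW)
MID: 18  (via ELM)
SUM: 18  (via KEW)
GRN: 20  (via SUM)
VLY: 23  (via KEW)
Shortest route: KEW–VLY = 23 min.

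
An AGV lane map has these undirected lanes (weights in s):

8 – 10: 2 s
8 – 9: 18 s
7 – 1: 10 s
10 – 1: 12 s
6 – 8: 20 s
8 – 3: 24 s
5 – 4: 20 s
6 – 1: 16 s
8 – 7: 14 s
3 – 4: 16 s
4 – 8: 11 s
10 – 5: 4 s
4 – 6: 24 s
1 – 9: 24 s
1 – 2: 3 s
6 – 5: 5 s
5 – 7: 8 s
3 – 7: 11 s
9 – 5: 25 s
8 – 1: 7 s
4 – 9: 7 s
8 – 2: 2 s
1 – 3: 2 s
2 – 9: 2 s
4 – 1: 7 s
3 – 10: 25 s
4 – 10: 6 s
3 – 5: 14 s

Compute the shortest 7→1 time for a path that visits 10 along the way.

19 s

Best 7 to 10: 7–5–10 costing 12
Shortest 10→1: 10–8–2–1 = 7
Total via 10: 12 + 7 = 19 s.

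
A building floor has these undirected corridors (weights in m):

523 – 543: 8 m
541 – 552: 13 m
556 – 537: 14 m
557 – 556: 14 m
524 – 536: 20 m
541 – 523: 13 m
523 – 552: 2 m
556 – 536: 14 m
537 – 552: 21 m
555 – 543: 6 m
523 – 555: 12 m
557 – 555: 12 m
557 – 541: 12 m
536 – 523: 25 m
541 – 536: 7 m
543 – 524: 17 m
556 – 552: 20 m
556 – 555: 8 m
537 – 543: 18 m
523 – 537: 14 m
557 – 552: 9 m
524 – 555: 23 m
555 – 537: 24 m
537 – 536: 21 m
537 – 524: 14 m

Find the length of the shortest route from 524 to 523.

25 m

Settle nodes by increasing distance from 524:
524: 0
537: 14  (via 524)
543: 17  (via 524)
536: 20  (via 524)
555: 23  (via 524)
523: 25  (via 543)
Shortest route: 524–543–523 = 25 m.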